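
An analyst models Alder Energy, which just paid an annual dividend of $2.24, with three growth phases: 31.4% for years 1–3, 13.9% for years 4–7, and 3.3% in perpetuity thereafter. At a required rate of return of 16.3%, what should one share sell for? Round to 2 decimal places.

$44.51

Three-stage DDM. Project D₁…D_7; terminal Gordon value at t=7 with g = 0.033; discount at r = 0.163.
D_1 = 2.9434
D_2 = 3.8676
D_3 = 5.0820
D_4 = 5.7884
D_5 = 6.5930
D_6 = 7.5094
D_7 = 8.5532
TV_7 = 8.8355/(0.163−0.033) = 67.9651
P₀ = Σ Dₜ/(1+r)ᵗ + TV_7/(1+r)^7 = 44.5078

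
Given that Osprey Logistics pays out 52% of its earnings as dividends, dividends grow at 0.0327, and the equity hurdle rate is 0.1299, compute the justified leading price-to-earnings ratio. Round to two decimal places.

5.35

Justified leading P/E = b/(r−g) = 0.52/(0.1299−0.0327) = 5.3498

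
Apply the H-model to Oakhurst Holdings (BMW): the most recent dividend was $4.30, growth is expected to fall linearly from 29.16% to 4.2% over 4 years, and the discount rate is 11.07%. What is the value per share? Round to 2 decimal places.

H-model: P₀ = D₀[(1+g_L) + H(g_S−g_L)]/(r−g_L), with H = 4/2 = 2.
P₀ = 4.30 × [(1+0.042) + 2×(0.2916−0.042)] / (0.1107−0.042)
   = 4.30 × 1.5412 / 0.0687 = 96.4652

$96.47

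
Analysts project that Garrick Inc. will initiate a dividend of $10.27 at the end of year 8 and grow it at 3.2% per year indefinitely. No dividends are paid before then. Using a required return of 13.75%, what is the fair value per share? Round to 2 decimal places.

$39.51

Deferred-dividend DDM. At t=7 the remaining stream is a growing perpetuity with first payment D_8 = 10.27.
V_7 = D_8/(r−g) = 10.27/(0.1375−0.032) = 97.3460
P₀ = V_7/(1+r)^7 = 97.3460/(1+0.1375)^7 = 39.5056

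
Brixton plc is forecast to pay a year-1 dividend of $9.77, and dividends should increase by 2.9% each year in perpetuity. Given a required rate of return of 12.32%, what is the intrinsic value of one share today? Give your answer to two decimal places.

$103.72

Gordon growth model: P₀ = D₁/(r − g), with D₁ = 9.77 given directly.
P₀ = 9.7700 / (0.1232 − 0.029) = 9.7700 / 0.0942 = 103.7155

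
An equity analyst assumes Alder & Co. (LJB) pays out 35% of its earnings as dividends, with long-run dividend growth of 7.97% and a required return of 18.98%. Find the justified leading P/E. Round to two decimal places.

3.18

Justified leading P/E = b/(r−g) = 0.35/(0.1898−0.0797) = 3.1789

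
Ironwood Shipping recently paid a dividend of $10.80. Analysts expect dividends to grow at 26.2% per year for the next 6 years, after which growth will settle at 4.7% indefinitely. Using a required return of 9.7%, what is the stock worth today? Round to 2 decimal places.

$633.10

Two-stage DDM. Project D₁…D_6 at 0.262, terminal growth 0.047, discount at r = 0.097.
D_1 = 13.6296
D_2 = 17.2006
D_3 = 21.7071
D_4 = 27.3944
D_5 = 34.5717
D_6 = 43.6295
Terminal value at t=6: TV = D_7/(r−g) = 45.6800/(0.097−0.047) = 913.6010
P₀ = 13.6296/(1+0.097)^1 + 17.2006/(1+0.097)^2 + 21.7071/(1+0.097)^3 + 27.3944/(1+0.097)^4 + 34.5717/(1+0.097)^5 + 43.6295/(1+0.097)^6 + 913.6010/(1+0.097)^6 = 633.0968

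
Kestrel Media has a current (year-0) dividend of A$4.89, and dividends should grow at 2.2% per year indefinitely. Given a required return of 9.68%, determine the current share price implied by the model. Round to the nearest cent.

Gordon growth model: P₀ = D₁/(r − g). D₁ = 4.89 × (1 + 0.022) = 4.9976.
P₀ = 4.9976 / (0.0968 − 0.022) = 4.9976 / 0.0748 = 66.8126

A$66.81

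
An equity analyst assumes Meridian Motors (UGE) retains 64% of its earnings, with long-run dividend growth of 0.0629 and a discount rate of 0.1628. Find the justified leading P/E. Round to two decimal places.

3.60

Payout ratio b = 1 − 0.64 = 0.36.
Justified leading P/E = b/(r−g) = 0.36/(0.1628−0.0629) = 3.6036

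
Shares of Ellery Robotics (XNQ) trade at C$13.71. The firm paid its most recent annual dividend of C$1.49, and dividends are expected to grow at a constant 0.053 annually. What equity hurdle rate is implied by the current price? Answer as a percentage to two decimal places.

Rearranging the constant-growth DDM: r = D₁/P₀ + g.
D₁ = 1.49 × (1 + 0.053) = 1.5690.
r = 1.5690 / 13.71 + 0.053 = 0.11444 + 0.053 = 0.16744

16.74%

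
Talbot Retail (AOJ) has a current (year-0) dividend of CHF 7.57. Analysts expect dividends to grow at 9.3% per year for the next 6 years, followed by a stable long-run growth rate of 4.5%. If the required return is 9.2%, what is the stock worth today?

CHF 214.80

Two-stage DDM. Project D₁…D_6 at 0.093, terminal growth 0.045, discount at r = 0.092.
D_1 = 8.2740
D_2 = 9.0435
D_3 = 9.8845
D_4 = 10.8038
D_5 = 11.8086
D_6 = 12.9067
Terminal value at t=6: TV = D_7/(r−g) = 13.4876/(0.092−0.045) = 286.9692
P₀ = 8.2740/(1+0.092)^1 + 9.0435/(1+0.092)^2 + 9.8845/(1+0.092)^3 + 10.8038/(1+0.092)^4 + 11.8086/(1+0.092)^5 + 12.9067/(1+0.092)^6 + 286.9692/(1+0.092)^6 = 214.8044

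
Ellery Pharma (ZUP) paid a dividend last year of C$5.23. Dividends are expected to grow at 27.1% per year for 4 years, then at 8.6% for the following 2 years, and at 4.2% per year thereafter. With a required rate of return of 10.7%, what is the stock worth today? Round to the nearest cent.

Three-stage DDM. Project D₁…D_6; terminal Gordon value at t=6 with g = 0.042; discount at r = 0.107.
D_1 = 6.6473
D_2 = 8.4488
D_3 = 10.7384
D_4 = 13.6485
D_5 = 14.8222
D_6 = 16.0969
TV_6 = 16.7730/(0.107−0.042) = 258.0465
P₀ = Σ Dₜ/(1+r)ᵗ + TV_6/(1+r)^6 = 187.7874

C$187.79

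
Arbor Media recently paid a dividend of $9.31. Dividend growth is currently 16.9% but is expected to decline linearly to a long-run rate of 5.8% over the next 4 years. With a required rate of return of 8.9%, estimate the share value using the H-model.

H-model: P₀ = D₀[(1+g_L) + H(g_S−g_L)]/(r−g_L), with H = 4/2 = 2.
P₀ = 9.31 × [(1+0.058) + 2×(0.169−0.058)] / (0.089−0.058)
   = 9.31 × 1.2800 / 0.031 = 384.4129

$384.41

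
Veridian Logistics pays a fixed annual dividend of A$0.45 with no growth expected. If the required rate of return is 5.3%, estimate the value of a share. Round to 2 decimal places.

Zero-growth DDM (perpetuity): P₀ = D/r = 0.45 / 0.053 = 8.4906

A$8.49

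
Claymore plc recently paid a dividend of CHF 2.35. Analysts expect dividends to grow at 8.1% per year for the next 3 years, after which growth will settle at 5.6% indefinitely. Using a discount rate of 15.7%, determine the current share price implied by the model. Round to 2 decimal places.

CHF 26.20

Two-stage DDM. Project D₁…D_3 at 0.081, terminal growth 0.056, discount at r = 0.157.
D_1 = 2.5404
D_2 = 2.7461
D_3 = 2.9686
Terminal value at t=3: TV = D_4/(r−g) = 3.1348/(0.157−0.056) = 31.0376
P₀ = 2.5404/(1+0.157)^1 + 2.7461/(1+0.157)^2 + 2.9686/(1+0.157)^3 + 31.0376/(1+0.157)^3 = 26.2032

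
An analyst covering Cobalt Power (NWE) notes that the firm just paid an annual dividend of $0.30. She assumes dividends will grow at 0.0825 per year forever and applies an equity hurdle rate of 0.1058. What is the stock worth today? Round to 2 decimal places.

$13.94

Gordon growth model: P₀ = D₁/(r − g). D₁ = 0.30 × (1 + 0.0825) = 0.3247.
P₀ = 0.3247 / (0.1058 − 0.0825) = 0.3247 / 0.0233 = 13.9378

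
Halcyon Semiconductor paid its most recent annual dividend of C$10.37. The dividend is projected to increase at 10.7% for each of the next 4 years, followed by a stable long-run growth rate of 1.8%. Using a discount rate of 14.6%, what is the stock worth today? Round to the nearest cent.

C$109.88

Two-stage DDM. Project D₁…D_4 at 0.107, terminal growth 0.018, discount at r = 0.146.
D_1 = 11.4796
D_2 = 12.7079
D_3 = 14.0677
D_4 = 15.5729
Terminal value at t=4: TV = D_5/(r−g) = 15.8532/(0.146−0.018) = 123.8531
P₀ = 11.4796/(1+0.146)^1 + 12.7079/(1+0.146)^2 + 14.0677/(1+0.146)^3 + 15.5729/(1+0.146)^4 + 123.8531/(1+0.146)^4 = 109.8763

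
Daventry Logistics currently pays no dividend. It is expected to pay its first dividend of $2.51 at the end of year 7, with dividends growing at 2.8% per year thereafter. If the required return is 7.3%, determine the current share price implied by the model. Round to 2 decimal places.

$36.55

Deferred-dividend DDM. At t=6 the remaining stream is a growing perpetuity with first payment D_7 = 2.51.
V_6 = D_7/(r−g) = 2.51/(0.073−0.028) = 55.7778
P₀ = V_6/(1+r)^6 = 55.7778/(1+0.073)^6 = 36.5479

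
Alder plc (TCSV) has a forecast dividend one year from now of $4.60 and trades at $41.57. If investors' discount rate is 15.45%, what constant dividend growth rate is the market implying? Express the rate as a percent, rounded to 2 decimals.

From P₀ = D₁/(r − g), the implied growth is g = r − D₁/P₀.
g = 0.1545 − 4.60/41.57 = 0.1545 − 0.11066 = 0.04384

4.38%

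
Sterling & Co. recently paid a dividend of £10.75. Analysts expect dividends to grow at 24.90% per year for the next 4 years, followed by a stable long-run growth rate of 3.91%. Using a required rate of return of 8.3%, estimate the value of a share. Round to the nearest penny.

£512.33

Two-stage DDM. Project D₁…D_4 at 0.249, terminal growth 0.0391, discount at r = 0.083.
D_1 = 13.4268
D_2 = 16.7700
D_3 = 20.9457
D_4 = 26.1612
Terminal value at t=4: TV = D_5/(r−g) = 27.1841/(0.083−0.0391) = 619.2287
P₀ = 13.4268/(1+0.083)^1 + 16.7700/(1+0.083)^2 + 20.9457/(1+0.083)^3 + 26.1612/(1+0.083)^4 + 619.2287/(1+0.083)^4 = 512.3317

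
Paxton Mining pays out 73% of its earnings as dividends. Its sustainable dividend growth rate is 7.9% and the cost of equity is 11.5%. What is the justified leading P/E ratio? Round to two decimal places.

20.28

Justified leading P/E = b/(r−g) = 0.73/(0.115−0.079) = 20.2778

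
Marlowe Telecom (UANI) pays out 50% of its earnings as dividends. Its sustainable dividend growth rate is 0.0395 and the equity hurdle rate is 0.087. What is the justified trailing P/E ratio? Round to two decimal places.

Justified trailing P/E = b(1+g)/(r−g) = 0.50×(1+0.0395)/(0.087−0.0395) = 10.9421

10.94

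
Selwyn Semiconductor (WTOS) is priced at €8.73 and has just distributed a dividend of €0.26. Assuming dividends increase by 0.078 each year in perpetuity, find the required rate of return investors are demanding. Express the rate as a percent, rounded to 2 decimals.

11.01%

Rearranging the constant-growth DDM: r = D₁/P₀ + g.
D₁ = 0.26 × (1 + 0.078) = 0.2803.
r = 0.2803 / 8.73 + 0.078 = 0.03211 + 0.078 = 0.11011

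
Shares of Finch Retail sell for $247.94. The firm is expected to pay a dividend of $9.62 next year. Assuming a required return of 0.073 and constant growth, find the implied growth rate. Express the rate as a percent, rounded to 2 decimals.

From P₀ = D₁/(r − g), the implied growth is g = r − D₁/P₀.
g = 0.073 − 9.62/247.94 = 0.073 − 0.03880 = 0.03420

3.42%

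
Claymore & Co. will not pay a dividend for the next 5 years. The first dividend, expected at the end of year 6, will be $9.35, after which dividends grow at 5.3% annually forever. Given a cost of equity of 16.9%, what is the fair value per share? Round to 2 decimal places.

$36.92

Deferred-dividend DDM. At t=5 the remaining stream is a growing perpetuity with first payment D_6 = 9.35.
V_5 = D_6/(r−g) = 9.35/(0.169−0.053) = 80.6034
P₀ = V_5/(1+r)^5 = 80.6034/(1+0.169)^5 = 36.9216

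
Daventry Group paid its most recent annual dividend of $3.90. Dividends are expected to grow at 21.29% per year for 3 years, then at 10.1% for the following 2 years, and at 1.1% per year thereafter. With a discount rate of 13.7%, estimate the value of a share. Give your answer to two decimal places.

Three-stage DDM. Project D₁…D_5; terminal Gordon value at t=5 with g = 0.011; discount at r = 0.137.
D_1 = 4.7303
D_2 = 5.7374
D_3 = 6.9589
D_4 = 7.6617
D_5 = 8.4356
TV_5 = 8.5284/(0.137−0.011) = 67.6854
P₀ = Σ Dₜ/(1+r)ᵗ + TV_5/(1+r)^5 = 57.9763

$57.98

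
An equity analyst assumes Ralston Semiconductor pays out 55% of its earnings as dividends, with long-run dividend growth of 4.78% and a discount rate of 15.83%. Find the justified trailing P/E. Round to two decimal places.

5.22

Justified trailing P/E = b(1+g)/(r−g) = 0.55×(1+0.0478)/(0.1583−0.0478) = 5.2153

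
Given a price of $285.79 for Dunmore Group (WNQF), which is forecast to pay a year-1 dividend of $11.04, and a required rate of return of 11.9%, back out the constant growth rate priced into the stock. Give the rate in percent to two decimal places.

From P₀ = D₁/(r − g), the implied growth is g = r − D₁/P₀.
g = 0.119 − 11.04/285.79 = 0.119 − 0.03863 = 0.08037

8.04%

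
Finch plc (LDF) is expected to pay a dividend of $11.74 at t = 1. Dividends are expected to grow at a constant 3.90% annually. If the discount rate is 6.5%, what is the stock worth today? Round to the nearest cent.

Gordon growth model: P₀ = D₁/(r − g), with D₁ = 11.74 given directly.
P₀ = 11.7400 / (0.065 − 0.039) = 11.7400 / 0.026 = 451.5385

$451.54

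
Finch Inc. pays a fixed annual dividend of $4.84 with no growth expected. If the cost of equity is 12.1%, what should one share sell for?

Zero-growth DDM (perpetuity): P₀ = D/r = 4.84 / 0.121 = 40.0000

$40.00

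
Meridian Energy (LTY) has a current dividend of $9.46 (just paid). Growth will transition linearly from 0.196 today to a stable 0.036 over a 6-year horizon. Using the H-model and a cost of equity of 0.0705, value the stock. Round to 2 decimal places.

$415.69

H-model: P₀ = D₀[(1+g_L) + H(g_S−g_L)]/(r−g_L), with H = 6/2 = 3.
P₀ = 9.46 × [(1+0.036) + 3×(0.196−0.036)] / (0.0705−0.036)
   = 9.46 × 1.5160 / 0.0345 = 415.6916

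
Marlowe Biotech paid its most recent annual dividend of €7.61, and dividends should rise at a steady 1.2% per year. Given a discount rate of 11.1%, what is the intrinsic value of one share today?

€77.79

Gordon growth model: P₀ = D₁/(r − g). D₁ = 7.61 × (1 + 0.012) = 7.7013.
P₀ = 7.7013 / (0.111 − 0.012) = 7.7013 / 0.099 = 77.7911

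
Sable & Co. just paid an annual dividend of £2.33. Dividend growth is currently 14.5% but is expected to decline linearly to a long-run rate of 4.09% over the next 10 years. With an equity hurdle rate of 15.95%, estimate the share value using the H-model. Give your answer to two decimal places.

£30.68

H-model: P₀ = D₀[(1+g_L) + H(g_S−g_L)]/(r−g_L), with H = 10/2 = 5.
P₀ = 2.33 × [(1+0.0409) + 5×(0.145−0.0409)] / (0.1595−0.0409)
   = 2.33 × 1.5614 / 0.1186 = 30.6751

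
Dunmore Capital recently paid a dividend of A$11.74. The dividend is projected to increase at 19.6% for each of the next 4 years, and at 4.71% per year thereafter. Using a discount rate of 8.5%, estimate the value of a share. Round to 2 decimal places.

A$539.14

Two-stage DDM. Project D₁…D_4 at 0.196, terminal growth 0.0471, discount at r = 0.085.
D_1 = 14.0410
D_2 = 16.7931
D_3 = 20.0845
D_4 = 24.0211
Terminal value at t=4: TV = D_5/(r−g) = 25.1525/(0.085−0.0471) = 663.6541
P₀ = 14.0410/(1+0.085)^1 + 16.7931/(1+0.085)^2 + 20.0845/(1+0.085)^3 + 24.0211/(1+0.085)^4 + 663.6541/(1+0.085)^4 = 539.1391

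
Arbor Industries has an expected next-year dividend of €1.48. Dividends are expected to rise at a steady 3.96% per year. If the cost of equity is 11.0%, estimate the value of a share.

Gordon growth model: P₀ = D₁/(r − g), with D₁ = 1.48 given directly.
P₀ = 1.4800 / (0.11 − 0.0396) = 1.4800 / 0.0704 = 21.0227

€21.02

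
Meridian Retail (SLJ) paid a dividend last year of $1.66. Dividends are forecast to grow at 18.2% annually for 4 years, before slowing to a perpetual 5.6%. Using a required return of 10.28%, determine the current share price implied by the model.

$57.35

Two-stage DDM. Project D₁…D_4 at 0.182, terminal growth 0.056, discount at r = 0.1028.
D_1 = 1.9621
D_2 = 2.3192
D_3 = 2.7413
D_4 = 3.2402
Terminal value at t=4: TV = D_5/(r−g) = 3.4217/(0.1028−0.056) = 73.1132
P₀ = 1.9621/(1+0.1028)^1 + 2.3192/(1+0.1028)^2 + 2.7413/(1+0.1028)^3 + 3.2402/(1+0.1028)^4 + 73.1132/(1+0.1028)^4 = 57.3530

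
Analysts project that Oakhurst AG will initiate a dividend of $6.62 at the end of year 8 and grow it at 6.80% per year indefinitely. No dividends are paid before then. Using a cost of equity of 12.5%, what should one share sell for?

$50.92

Deferred-dividend DDM. At t=7 the remaining stream is a growing perpetuity with first payment D_8 = 6.62.
V_7 = D_8/(r−g) = 6.62/(0.125−0.068) = 116.1404
P₀ = V_7/(1+r)^7 = 116.1404/(1+0.125)^7 = 50.9232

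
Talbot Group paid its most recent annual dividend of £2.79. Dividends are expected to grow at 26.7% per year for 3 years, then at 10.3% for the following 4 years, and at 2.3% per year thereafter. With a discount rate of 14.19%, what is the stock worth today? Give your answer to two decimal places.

Three-stage DDM. Project D₁…D_7; terminal Gordon value at t=7 with g = 0.023; discount at r = 0.1419.
D_1 = 3.5349
D_2 = 4.4788
D_3 = 5.6746
D_4 = 6.2591
D_5 = 6.9038
D_6 = 7.6148
D_7 = 8.3992
TV_7 = 8.5923/(0.1419−0.023) = 72.2653
P₀ = Σ Dₜ/(1+r)ᵗ + TV_7/(1+r)^7 = 52.8763

£52.88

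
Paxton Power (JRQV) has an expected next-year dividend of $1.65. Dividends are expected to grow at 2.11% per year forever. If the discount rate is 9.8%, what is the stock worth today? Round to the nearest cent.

$21.46

Gordon growth model: P₀ = D₁/(r − g), with D₁ = 1.65 given directly.
P₀ = 1.6500 / (0.098 − 0.0211) = 1.6500 / 0.0769 = 21.4564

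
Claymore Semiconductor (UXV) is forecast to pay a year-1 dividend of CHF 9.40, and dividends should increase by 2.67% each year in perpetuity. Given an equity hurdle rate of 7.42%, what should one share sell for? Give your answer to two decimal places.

CHF 197.89

Gordon growth model: P₀ = D₁/(r − g), with D₁ = 9.40 given directly.
P₀ = 9.4000 / (0.0742 − 0.0267) = 9.4000 / 0.0475 = 197.8947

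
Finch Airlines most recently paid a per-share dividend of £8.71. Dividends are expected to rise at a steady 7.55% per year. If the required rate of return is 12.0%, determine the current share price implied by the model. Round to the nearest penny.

Gordon growth model: P₀ = D₁/(r − g). D₁ = 8.71 × (1 + 0.0755) = 9.3676.
P₀ = 9.3676 / (0.12 − 0.0755) = 9.3676 / 0.0445 = 210.5080

£210.51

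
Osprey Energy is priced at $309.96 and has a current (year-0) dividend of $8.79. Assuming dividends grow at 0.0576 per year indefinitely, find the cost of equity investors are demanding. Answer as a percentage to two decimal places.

8.76%

Rearranging the constant-growth DDM: r = D₁/P₀ + g.
D₁ = 8.79 × (1 + 0.0576) = 9.2963.
r = 9.2963 / 309.96 + 0.0576 = 0.02999 + 0.0576 = 0.08759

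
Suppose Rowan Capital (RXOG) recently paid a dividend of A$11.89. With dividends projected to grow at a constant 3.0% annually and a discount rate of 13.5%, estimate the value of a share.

A$116.64

Gordon growth model: P₀ = D₁/(r − g). D₁ = 11.89 × (1 + 0.03) = 12.2467.
P₀ = 12.2467 / (0.135 − 0.03) = 12.2467 / 0.105 = 116.6352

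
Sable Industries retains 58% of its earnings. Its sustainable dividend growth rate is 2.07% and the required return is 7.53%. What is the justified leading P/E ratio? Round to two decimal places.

Payout ratio b = 1 − 0.58 = 0.42.
Justified leading P/E = b/(r−g) = 0.42/(0.0753−0.0207) = 7.6923

7.69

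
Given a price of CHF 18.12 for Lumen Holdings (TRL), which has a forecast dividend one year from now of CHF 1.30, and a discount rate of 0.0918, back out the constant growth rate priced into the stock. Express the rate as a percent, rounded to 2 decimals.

2.01%

From P₀ = D₁/(r − g), the implied growth is g = r − D₁/P₀.
g = 0.0918 − 1.30/18.12 = 0.0918 − 0.07174 = 0.02006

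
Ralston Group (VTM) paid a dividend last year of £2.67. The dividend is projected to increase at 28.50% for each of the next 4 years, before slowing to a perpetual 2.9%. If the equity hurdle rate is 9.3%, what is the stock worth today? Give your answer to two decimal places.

£98.28

Two-stage DDM. Project D₁…D_4 at 0.285, terminal growth 0.029, discount at r = 0.093.
D_1 = 3.4309
D_2 = 4.4088
D_3 = 5.6653
D_4 = 7.2799
Terminal value at t=4: TV = D_5/(r−g) = 7.4910/(0.093−0.029) = 117.0467
P₀ = 3.4309/(1+0.093)^1 + 4.4088/(1+0.093)^2 + 5.6653/(1+0.093)^3 + 7.2799/(1+0.093)^4 + 117.0467/(1+0.093)^4 = 98.2812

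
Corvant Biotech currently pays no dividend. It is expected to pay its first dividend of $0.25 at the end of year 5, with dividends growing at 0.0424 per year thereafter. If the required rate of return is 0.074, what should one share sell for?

$5.95

Deferred-dividend DDM. At t=4 the remaining stream is a growing perpetuity with first payment D_5 = 0.25.
V_4 = D_5/(r−g) = 0.25/(0.074−0.0424) = 7.9114
P₀ = V_4/(1+r)^4 = 7.9114/(1+0.074)^4 = 5.9461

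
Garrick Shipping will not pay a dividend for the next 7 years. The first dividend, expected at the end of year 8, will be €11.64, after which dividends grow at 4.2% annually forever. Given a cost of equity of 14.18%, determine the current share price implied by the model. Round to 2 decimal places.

Deferred-dividend DDM. At t=7 the remaining stream is a growing perpetuity with first payment D_8 = 11.64.
V_7 = D_8/(r−g) = 11.64/(0.1418−0.042) = 116.6333
P₀ = V_7/(1+r)^7 = 116.6333/(1+0.1418)^7 = 46.0991

€46.10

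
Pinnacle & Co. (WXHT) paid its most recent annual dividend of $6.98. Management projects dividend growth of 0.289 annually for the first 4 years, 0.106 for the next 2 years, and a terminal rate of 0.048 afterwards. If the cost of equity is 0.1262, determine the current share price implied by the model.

Three-stage DDM. Project D₁…D_6; terminal Gordon value at t=6 with g = 0.048; discount at r = 0.1262.
D_1 = 8.9972
D_2 = 11.5974
D_3 = 14.9491
D_4 = 19.2694
D_5 = 21.3119
D_6 = 23.5710
TV_6 = 24.7024/(0.1262−0.048) = 315.8871
P₀ = Σ Dₜ/(1+r)ᵗ + TV_6/(1+r)^6 = 217.7177

$217.72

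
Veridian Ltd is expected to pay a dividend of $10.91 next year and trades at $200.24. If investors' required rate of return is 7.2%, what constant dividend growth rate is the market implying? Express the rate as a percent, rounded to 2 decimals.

From P₀ = D₁/(r − g), the implied growth is g = r − D₁/P₀.
g = 0.072 − 10.91/200.24 = 0.072 − 0.05448 = 0.01752

1.75%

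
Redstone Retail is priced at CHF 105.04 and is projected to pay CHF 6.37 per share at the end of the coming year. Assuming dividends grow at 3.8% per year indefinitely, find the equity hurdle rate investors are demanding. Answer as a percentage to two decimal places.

9.86%

Rearranging the constant-growth DDM: r = D₁/P₀ + g.
r = 6.3700 / 105.04 + 0.038 = 0.06064 + 0.038 = 0.09864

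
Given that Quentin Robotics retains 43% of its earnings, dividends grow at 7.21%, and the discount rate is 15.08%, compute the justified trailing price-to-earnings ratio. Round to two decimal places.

Payout ratio b = 1 − 0.43 = 0.57.
Justified trailing P/E = b(1+g)/(r−g) = 0.57×(1+0.0721)/(0.1508−0.0721) = 7.7649

7.76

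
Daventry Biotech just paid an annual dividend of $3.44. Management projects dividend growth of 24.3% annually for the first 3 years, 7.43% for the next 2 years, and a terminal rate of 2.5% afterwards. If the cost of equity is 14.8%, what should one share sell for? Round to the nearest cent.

Three-stage DDM. Project D₁…D_5; terminal Gordon value at t=5 with g = 0.025; discount at r = 0.148.
D_1 = 4.2759
D_2 = 5.3150
D_3 = 6.6065
D_4 = 7.0974
D_5 = 7.6247
TV_5 = 7.8153/(0.148−0.025) = 63.5392
P₀ = Σ Dₜ/(1+r)ᵗ + TV_5/(1+r)^5 = 51.9008

$51.90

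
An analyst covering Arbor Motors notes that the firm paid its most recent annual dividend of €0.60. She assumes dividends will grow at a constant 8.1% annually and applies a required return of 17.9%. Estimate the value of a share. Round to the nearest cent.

Gordon growth model: P₀ = D₁/(r − g). D₁ = 0.60 × (1 + 0.081) = 0.6486.
P₀ = 0.6486 / (0.179 − 0.081) = 0.6486 / 0.098 = 6.6184

€6.62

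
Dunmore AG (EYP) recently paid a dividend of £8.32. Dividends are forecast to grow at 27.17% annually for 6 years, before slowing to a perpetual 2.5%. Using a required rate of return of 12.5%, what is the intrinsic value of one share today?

Two-stage DDM. Project D₁…D_6 at 0.2717, terminal growth 0.025, discount at r = 0.125.
D_1 = 10.5805
D_2 = 13.4553
D_3 = 17.1111
D_4 = 21.7602
D_5 = 27.6724
D_6 = 35.1910
Terminal value at t=6: TV = D_7/(r−g) = 36.0708/(0.125−0.025) = 360.7075
P₀ = 10.5805/(1+0.125)^1 + 13.4553/(1+0.125)^2 + 17.1111/(1+0.125)^3 + 21.7602/(1+0.125)^4 + 27.6724/(1+0.125)^5 + 35.1910/(1+0.125)^6 + 360.7075/(1+0.125)^6 = 256.2798

£256.28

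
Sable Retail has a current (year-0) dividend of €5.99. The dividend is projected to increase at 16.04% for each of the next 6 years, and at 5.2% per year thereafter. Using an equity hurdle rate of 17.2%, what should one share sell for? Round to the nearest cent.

Two-stage DDM. Project D₁…D_6 at 0.1604, terminal growth 0.052, discount at r = 0.172.
D_1 = 6.9508
D_2 = 8.0657
D_3 = 9.3594
D_4 = 10.8607
D_5 = 12.6028
D_6 = 14.6242
Terminal value at t=6: TV = D_7/(r−g) = 15.3847/(0.172−0.052) = 128.2058
P₀ = 6.9508/(1+0.172)^1 + 8.0657/(1+0.172)^2 + 9.3594/(1+0.172)^3 + 10.8607/(1+0.172)^4 + 12.6028/(1+0.172)^5 + 14.6242/(1+0.172)^6 + 128.2058/(1+0.172)^6 = 84.1853

€84.19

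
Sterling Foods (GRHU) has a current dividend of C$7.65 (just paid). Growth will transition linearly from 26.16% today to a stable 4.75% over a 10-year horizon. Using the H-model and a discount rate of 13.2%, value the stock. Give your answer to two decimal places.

H-model: P₀ = D₀[(1+g_L) + H(g_S−g_L)]/(r−g_L), with H = 10/2 = 5.
P₀ = 7.65 × [(1+0.0475) + 5×(0.2616−0.0475)] / (0.132−0.0475)
   = 7.65 × 2.1180 / 0.0845 = 191.7479

C$191.75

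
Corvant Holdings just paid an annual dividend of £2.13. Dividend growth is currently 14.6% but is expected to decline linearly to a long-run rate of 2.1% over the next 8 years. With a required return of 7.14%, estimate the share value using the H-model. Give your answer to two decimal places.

£64.28

H-model: P₀ = D₀[(1+g_L) + H(g_S−g_L)]/(r−g_L), with H = 8/2 = 4.
P₀ = 2.13 × [(1+0.021) + 4×(0.146−0.021)] / (0.0714−0.021)
   = 2.13 × 1.5210 / 0.0504 = 64.2804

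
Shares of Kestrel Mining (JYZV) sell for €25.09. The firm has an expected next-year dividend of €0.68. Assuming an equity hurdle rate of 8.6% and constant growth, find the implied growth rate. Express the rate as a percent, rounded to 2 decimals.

From P₀ = D₁/(r − g), the implied growth is g = r − D₁/P₀.
g = 0.086 − 0.68/25.09 = 0.086 − 0.02710 = 0.05890

5.89%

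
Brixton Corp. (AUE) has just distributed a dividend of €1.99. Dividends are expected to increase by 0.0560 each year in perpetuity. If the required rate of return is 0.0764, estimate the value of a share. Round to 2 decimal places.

€103.01

Gordon growth model: P₀ = D₁/(r − g). D₁ = 1.99 × (1 + 0.056) = 2.1014.
P₀ = 2.1014 / (0.0764 − 0.056) = 2.1014 / 0.0204 = 103.0118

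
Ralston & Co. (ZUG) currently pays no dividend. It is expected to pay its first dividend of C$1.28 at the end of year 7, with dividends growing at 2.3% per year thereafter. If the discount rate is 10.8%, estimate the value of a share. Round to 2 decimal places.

C$8.14

Deferred-dividend DDM. At t=6 the remaining stream is a growing perpetuity with first payment D_7 = 1.28.
V_6 = D_7/(r−g) = 1.28/(0.108−0.023) = 15.0588
P₀ = V_6/(1+r)^6 = 15.0588/(1+0.108)^6 = 8.1387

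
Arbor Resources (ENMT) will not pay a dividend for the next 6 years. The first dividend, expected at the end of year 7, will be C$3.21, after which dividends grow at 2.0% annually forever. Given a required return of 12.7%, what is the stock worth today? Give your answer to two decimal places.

C$14.64

Deferred-dividend DDM. At t=6 the remaining stream is a growing perpetuity with first payment D_7 = 3.21.
V_6 = D_7/(r−g) = 3.21/(0.127−0.02) = 30.0000
P₀ = V_6/(1+r)^6 = 30.0000/(1+0.127)^6 = 14.6412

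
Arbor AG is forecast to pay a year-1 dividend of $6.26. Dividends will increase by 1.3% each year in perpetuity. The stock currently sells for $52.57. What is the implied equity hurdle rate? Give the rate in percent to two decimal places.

13.21%

Rearranging the constant-growth DDM: r = D₁/P₀ + g.
r = 6.2600 / 52.57 + 0.013 = 0.11908 + 0.013 = 0.13208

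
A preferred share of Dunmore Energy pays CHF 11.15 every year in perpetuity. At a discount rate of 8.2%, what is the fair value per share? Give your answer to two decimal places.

CHF 135.98

Zero-growth DDM (perpetuity): P₀ = D/r = 11.15 / 0.082 = 135.9756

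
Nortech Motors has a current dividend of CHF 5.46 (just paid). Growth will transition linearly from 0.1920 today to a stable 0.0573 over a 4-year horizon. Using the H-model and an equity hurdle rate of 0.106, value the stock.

H-model: P₀ = D₀[(1+g_L) + H(g_S−g_L)]/(r−g_L), with H = 4/2 = 2.
P₀ = 5.46 × [(1+0.0573) + 2×(0.192−0.0573)] / (0.106−0.0573)
   = 5.46 × 1.3267 / 0.0487 = 148.7430

CHF 148.74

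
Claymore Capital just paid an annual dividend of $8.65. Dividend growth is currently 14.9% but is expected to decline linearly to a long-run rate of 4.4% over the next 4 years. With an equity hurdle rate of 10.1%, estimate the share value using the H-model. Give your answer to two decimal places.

$190.30

H-model: P₀ = D₀[(1+g_L) + H(g_S−g_L)]/(r−g_L), with H = 4/2 = 2.
P₀ = 8.65 × [(1+0.044) + 2×(0.149−0.044)] / (0.101−0.044)
   = 8.65 × 1.2540 / 0.057 = 190.3000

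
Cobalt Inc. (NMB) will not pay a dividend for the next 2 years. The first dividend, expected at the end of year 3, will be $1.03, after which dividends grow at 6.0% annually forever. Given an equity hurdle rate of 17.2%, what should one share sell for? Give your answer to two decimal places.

Deferred-dividend DDM. At t=2 the remaining stream is a growing perpetuity with first payment D_3 = 1.03.
V_2 = D_3/(r−g) = 1.03/(0.172−0.06) = 9.1964
P₀ = V_2/(1+r)^2 = 9.1964/(1+0.172)^2 = 6.6952

$6.70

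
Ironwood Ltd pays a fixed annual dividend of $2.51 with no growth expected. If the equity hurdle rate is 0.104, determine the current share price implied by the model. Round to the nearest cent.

$24.13

Zero-growth DDM (perpetuity): P₀ = D/r = 2.51 / 0.104 = 24.1346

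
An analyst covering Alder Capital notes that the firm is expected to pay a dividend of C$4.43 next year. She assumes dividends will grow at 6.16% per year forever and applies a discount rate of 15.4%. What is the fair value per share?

C$47.94

Gordon growth model: P₀ = D₁/(r − g), with D₁ = 4.43 given directly.
P₀ = 4.4300 / (0.154 − 0.0616) = 4.4300 / 0.0924 = 47.9437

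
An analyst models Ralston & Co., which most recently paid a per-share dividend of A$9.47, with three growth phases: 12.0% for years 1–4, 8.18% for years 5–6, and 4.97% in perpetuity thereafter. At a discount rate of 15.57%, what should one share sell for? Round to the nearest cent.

Three-stage DDM. Project D₁…D_6; terminal Gordon value at t=6 with g = 0.0497; discount at r = 0.1557.
D_1 = 10.6064
D_2 = 11.8792
D_3 = 13.3047
D_4 = 14.9012
D_5 = 16.1201
D_6 = 17.4388
TV_6 = 18.3055/(0.1557−0.0497) = 172.6932
P₀ = Σ Dₜ/(1+r)ᵗ + TV_6/(1+r)^6 = 122.6592

A$122.66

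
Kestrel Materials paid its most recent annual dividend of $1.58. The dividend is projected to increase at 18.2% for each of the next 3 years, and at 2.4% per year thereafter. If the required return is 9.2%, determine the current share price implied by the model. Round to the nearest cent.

$35.74

Two-stage DDM. Project D₁…D_3 at 0.182, terminal growth 0.024, discount at r = 0.092.
D_1 = 1.8676
D_2 = 2.2075
D_3 = 2.6092
Terminal value at t=3: TV = D_4/(r−g) = 2.6718/(0.092−0.024) = 39.2917
P₀ = 1.8676/(1+0.092)^1 + 2.2075/(1+0.092)^2 + 2.6092/(1+0.092)^3 + 39.2917/(1+0.092)^3 = 35.7391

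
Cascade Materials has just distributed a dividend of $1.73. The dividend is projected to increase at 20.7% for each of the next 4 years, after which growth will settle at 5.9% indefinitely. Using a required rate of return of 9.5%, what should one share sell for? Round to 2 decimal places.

$84.01

Two-stage DDM. Project D₁…D_4 at 0.207, terminal growth 0.059, discount at r = 0.095.
D_1 = 2.0881
D_2 = 2.5203
D_3 = 3.0421
D_4 = 3.6718
Terminal value at t=4: TV = D_5/(r−g) = 3.8884/(0.095−0.059) = 108.0112
P₀ = 2.0881/(1+0.095)^1 + 2.5203/(1+0.095)^2 + 3.0421/(1+0.095)^3 + 3.6718/(1+0.095)^4 + 108.0112/(1+0.095)^4 = 84.0097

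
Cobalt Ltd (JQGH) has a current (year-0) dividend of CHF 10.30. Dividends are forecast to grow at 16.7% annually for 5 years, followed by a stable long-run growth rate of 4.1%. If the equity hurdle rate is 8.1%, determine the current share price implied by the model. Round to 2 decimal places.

CHF 458.23

Two-stage DDM. Project D₁…D_5 at 0.167, terminal growth 0.041, discount at r = 0.081.
D_1 = 12.0201
D_2 = 14.0275
D_3 = 16.3700
D_4 = 19.1038
D_5 = 22.2942
Terminal value at t=5: TV = D_6/(r−g) = 23.2082/(0.081−0.041) = 580.2060
P₀ = 12.0201/(1+0.081)^1 + 14.0275/(1+0.081)^2 + 16.3700/(1+0.081)^3 + 19.1038/(1+0.081)^4 + 22.2942/(1+0.081)^5 + 580.2060/(1+0.081)^5 = 458.2309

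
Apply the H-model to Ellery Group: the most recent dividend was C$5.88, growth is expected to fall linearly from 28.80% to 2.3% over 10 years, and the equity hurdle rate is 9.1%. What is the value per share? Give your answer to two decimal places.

H-model: P₀ = D₀[(1+g_L) + H(g_S−g_L)]/(r−g_L), with H = 10/2 = 5.
P₀ = 5.88 × [(1+0.023) + 5×(0.288−0.023)] / (0.091−0.023)
   = 5.88 × 2.3480 / 0.068 = 203.0329

C$203.03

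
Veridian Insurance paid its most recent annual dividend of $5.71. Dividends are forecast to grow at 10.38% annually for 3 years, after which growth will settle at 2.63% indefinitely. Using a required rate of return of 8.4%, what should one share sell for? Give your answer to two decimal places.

$124.99

Two-stage DDM. Project D₁…D_3 at 0.1038, terminal growth 0.0263, discount at r = 0.084.
D_1 = 6.3027
D_2 = 6.9569
D_3 = 7.6790
Terminal value at t=3: TV = D_4/(r−g) = 7.8810/(0.084−0.0263) = 136.5859
P₀ = 6.3027/(1+0.084)^1 + 6.9569/(1+0.084)^2 + 7.6790/(1+0.084)^3 + 136.5859/(1+0.084)^3 = 124.9938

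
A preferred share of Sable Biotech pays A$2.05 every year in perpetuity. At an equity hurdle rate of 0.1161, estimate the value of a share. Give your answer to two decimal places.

A$17.66

Zero-growth DDM (perpetuity): P₀ = D/r = 2.05 / 0.1161 = 17.6572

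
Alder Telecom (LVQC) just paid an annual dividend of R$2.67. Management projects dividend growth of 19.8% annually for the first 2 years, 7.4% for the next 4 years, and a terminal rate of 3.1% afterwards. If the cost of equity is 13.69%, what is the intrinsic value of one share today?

Three-stage DDM. Project D₁…D_6; terminal Gordon value at t=6 with g = 0.031; discount at r = 0.1369.
D_1 = 3.1987
D_2 = 3.8320
D_3 = 4.1156
D_4 = 4.4201
D_5 = 4.7472
D_6 = 5.0985
TV_6 = 5.2565/(0.1369−0.031) = 49.6369
P₀ = Σ Dₜ/(1+r)ᵗ + TV_6/(1+r)^6 = 39.0714

R$39.07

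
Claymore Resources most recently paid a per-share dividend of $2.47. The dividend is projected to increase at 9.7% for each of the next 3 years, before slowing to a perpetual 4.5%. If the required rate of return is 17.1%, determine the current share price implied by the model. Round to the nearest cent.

Two-stage DDM. Project D₁…D_3 at 0.097, terminal growth 0.045, discount at r = 0.171.
D_1 = 2.7096
D_2 = 2.9724
D_3 = 3.2607
Terminal value at t=3: TV = D_4/(r−g) = 3.4075/(0.171−0.045) = 27.0435
P₀ = 2.7096/(1+0.171)^1 + 2.9724/(1+0.171)^2 + 3.2607/(1+0.171)^3 + 27.0435/(1+0.171)^3 = 23.3542

$23.35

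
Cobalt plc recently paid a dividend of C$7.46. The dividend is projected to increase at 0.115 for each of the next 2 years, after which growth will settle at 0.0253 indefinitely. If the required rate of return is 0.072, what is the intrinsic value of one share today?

C$193.02

Two-stage DDM. Project D₁…D_2 at 0.115, terminal growth 0.0253, discount at r = 0.072.
D_1 = 8.3179
D_2 = 9.2745
Terminal value at t=2: TV = D_3/(r−g) = 9.5091/(0.072−0.0253) = 203.6210
P₀ = 8.3179/(1+0.072)^1 + 9.2745/(1+0.072)^2 + 203.6210/(1+0.072)^2 = 193.0172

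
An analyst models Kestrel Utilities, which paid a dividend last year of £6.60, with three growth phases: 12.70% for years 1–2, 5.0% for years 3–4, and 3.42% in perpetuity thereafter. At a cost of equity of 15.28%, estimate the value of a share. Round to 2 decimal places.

Three-stage DDM. Project D₁…D_4; terminal Gordon value at t=4 with g = 0.0342; discount at r = 0.1528.
D_1 = 7.4382
D_2 = 8.3829
D_3 = 8.8020
D_4 = 9.2421
TV_4 = 9.5582/(0.1528−0.0342) = 80.5917
P₀ = Σ Dₜ/(1+r)ᵗ + TV_4/(1+r)^4 = 69.3711

£69.37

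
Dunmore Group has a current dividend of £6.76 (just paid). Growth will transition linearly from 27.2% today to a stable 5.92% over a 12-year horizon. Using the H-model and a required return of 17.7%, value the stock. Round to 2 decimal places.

£134.05

H-model: P₀ = D₀[(1+g_L) + H(g_S−g_L)]/(r−g_L), with H = 12/2 = 6.
P₀ = 6.76 × [(1+0.0592) + 6×(0.272−0.0592)] / (0.177−0.0592)
   = 6.76 × 2.3360 / 0.1178 = 134.0523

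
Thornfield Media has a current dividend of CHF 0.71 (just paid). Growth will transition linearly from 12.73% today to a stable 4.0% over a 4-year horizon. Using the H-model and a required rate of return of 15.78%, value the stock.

CHF 7.32

H-model: P₀ = D₀[(1+g_L) + H(g_S−g_L)]/(r−g_L), with H = 4/2 = 2.
P₀ = 0.71 × [(1+0.04) + 2×(0.1273−0.04)] / (0.1578−0.04)
   = 0.71 × 1.2146 / 0.1178 = 7.3206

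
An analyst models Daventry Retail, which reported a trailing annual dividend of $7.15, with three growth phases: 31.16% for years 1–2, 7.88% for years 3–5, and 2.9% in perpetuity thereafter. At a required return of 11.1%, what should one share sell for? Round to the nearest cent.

$161.09

Three-stage DDM. Project D₁…D_5; terminal Gordon value at t=5 with g = 0.029; discount at r = 0.111.
D_1 = 9.3779
D_2 = 12.3001
D_3 = 13.2694
D_4 = 14.3150
D_5 = 15.4430
TV_5 = 15.8908/(0.111−0.029) = 193.7908
P₀ = Σ Dₜ/(1+r)ᵗ + TV_5/(1+r)^5 = 161.0904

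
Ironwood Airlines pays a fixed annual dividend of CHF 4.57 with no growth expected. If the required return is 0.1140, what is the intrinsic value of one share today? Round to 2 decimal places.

Zero-growth DDM (perpetuity): P₀ = D/r = 4.57 / 0.114 = 40.0877

CHF 40.09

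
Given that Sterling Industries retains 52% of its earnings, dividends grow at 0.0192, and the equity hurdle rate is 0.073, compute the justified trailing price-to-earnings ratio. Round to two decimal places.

Payout ratio b = 1 − 0.52 = 0.48.
Justified trailing P/E = b(1+g)/(r−g) = 0.48×(1+0.0192)/(0.073−0.0192) = 9.0932

9.09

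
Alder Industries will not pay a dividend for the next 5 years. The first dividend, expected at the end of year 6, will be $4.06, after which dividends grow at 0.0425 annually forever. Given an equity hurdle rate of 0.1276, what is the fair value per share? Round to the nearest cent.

$26.17

Deferred-dividend DDM. At t=5 the remaining stream is a growing perpetuity with first payment D_6 = 4.06.
V_5 = D_6/(r−g) = 4.06/(0.1276−0.0425) = 47.7086
P₀ = V_5/(1+r)^5 = 47.7086/(1+0.1276)^5 = 26.1710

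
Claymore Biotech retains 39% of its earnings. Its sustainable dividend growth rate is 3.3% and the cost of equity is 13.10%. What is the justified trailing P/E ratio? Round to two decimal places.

6.43

Payout ratio b = 1 − 0.39 = 0.61.
Justified trailing P/E = b(1+g)/(r−g) = 0.61×(1+0.033)/(0.131−0.033) = 6.4299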